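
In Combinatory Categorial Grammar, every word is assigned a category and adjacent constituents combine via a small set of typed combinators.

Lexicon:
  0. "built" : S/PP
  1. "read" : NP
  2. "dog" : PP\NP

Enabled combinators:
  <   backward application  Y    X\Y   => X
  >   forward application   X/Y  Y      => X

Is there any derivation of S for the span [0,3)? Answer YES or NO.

[0,3] S   >
  [0,1] "built" : S/PP
  [1,3] PP   <
    [1,2] "read" : NP
    [2,3] "dog" : PP\NP

YES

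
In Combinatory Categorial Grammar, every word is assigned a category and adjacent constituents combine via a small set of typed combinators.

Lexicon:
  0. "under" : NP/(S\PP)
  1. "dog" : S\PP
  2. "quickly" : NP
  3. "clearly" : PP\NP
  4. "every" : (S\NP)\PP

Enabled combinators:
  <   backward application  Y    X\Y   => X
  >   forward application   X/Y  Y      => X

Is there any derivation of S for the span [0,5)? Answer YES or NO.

YES

[0,5] S   <
  [0,2] NP   >
    [0,1] "under" : NP/(S\PP)
    [1,2] "dog" : S\PP
  [2,5] S\NP   <
    [2,4] PP   <
      [2,3] "quickly" : NP
      [3,4] "clearly" : PP\NP
    [4,5] "every" : (S\NP)\PP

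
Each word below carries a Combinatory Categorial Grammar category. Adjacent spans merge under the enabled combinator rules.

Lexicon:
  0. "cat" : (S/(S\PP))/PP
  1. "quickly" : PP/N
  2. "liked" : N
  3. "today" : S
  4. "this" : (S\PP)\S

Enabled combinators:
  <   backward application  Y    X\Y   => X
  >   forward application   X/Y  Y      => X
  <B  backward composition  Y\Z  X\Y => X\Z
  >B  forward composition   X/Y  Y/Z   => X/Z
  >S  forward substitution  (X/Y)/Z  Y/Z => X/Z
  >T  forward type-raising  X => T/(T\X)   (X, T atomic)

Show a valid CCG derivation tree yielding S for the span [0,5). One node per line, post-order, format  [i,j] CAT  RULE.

[0,1] (S/(S\PP))/PP  lex  "cat"
[1,2] PP/N  lex  "quickly"
[2,3] N  lex  "liked"
[1,3] PP  >  k=2
[0,3] S/(S\PP)  >  k=1
[3,4] S  lex  "today"
[4,5] (S\PP)\S  lex  "this"
[3,5] S\PP  <  k=4
[0,5] S  >  k=3

[0,5] S   >
  [0,3] S/(S\PP)   >
    [0,1] "cat" : (S/(S\PP))/PP
    [1,3] PP   >
      [1,2] "quickly" : PP/N
      [2,3] "liked" : N
  [3,5] S\PP   <
    [3,4] "today" : S
    [4,5] "this" : (S\PP)\S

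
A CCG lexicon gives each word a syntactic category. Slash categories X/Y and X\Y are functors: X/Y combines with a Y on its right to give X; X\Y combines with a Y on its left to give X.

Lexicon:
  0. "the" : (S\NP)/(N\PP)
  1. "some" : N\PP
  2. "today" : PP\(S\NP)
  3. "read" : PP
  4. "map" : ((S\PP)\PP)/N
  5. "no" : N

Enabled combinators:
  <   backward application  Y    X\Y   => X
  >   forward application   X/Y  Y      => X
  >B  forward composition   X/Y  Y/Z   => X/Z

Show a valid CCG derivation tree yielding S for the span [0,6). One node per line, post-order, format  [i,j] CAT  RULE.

[0,6] S   <
  [0,3] PP   <
    [0,2] S\NP   >
      [0,1] "the" : (S\NP)/(N\PP)
      [1,2] "some" : N\PP
    [2,3] "today" : PP\(S\NP)
  [3,6] S\PP   <
    [3,4] "read" : PP
    [4,6] (S\PP)\PP   >
      [4,5] "map" : ((S\PP)\PP)/N
      [5,6] "no" : N

[0,1] (S\NP)/(N\PP)  lex  "the"
[1,2] N\PP  lex  "some"
[0,2] S\NP  >  k=1
[2,3] PP\(S\NP)  lex  "today"
[0,3] PP  <  k=2
[3,4] PP  lex  "read"
[4,5] ((S\PP)\PP)/N  lex  "map"
[5,6] N  lex  "no"
[4,6] (S\PP)\PP  >  k=5
[3,6] S\PP  <  k=4
[0,6] S  <  k=3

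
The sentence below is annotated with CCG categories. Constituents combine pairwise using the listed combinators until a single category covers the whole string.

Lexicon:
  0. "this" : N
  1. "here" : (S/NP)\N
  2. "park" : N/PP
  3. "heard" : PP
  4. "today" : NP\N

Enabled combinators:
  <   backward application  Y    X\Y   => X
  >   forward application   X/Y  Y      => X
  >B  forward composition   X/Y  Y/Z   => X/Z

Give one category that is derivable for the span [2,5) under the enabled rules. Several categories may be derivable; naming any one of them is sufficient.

[0,5] S   >
  [0,2] S/NP   <
    [0,1] "this" : N
    [1,2] "here" : (S/NP)\N
  [2,5] NP   <
    [2,4] N   >
      [2,3] "park" : N/PP
      [3,4] "heard" : PP
    [4,5] "today" : NP\N

NP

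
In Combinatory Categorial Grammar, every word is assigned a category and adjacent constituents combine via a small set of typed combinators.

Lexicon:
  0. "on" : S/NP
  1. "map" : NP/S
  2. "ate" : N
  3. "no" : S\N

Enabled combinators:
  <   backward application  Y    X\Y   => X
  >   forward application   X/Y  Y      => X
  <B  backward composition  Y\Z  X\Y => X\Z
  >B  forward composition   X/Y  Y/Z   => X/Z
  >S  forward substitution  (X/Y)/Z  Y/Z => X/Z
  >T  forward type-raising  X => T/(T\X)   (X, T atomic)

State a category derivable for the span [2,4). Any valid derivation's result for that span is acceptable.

[0,4] S   >
  [0,1] "on" : S/NP
  [1,4] NP   >
    [1,2] "map" : NP/S
    [2,4] S   <
      [2,3] "ate" : N
      [3,4] "no" : S\N

S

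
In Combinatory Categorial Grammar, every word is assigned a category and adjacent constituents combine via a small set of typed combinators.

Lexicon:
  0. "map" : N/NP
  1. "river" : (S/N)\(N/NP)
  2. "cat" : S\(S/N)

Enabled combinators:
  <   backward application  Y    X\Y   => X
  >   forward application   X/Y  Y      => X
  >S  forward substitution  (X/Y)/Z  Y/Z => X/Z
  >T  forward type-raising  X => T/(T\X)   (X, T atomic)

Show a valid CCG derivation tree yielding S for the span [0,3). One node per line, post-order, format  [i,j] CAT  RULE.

[0,1] N/NP  lex  "map"
[1,2] (S/N)\(N/NP)  lex  "river"
[0,2] S/N  <  k=1
[2,3] S\(S/N)  lex  "cat"
[0,3] S  <  k=2

[0,3] S   <
  [0,2] S/N   <
    [0,1] "map" : N/NP
    [1,2] "river" : (S/N)\(N/NP)
  [2,3] "cat" : S\(S/N)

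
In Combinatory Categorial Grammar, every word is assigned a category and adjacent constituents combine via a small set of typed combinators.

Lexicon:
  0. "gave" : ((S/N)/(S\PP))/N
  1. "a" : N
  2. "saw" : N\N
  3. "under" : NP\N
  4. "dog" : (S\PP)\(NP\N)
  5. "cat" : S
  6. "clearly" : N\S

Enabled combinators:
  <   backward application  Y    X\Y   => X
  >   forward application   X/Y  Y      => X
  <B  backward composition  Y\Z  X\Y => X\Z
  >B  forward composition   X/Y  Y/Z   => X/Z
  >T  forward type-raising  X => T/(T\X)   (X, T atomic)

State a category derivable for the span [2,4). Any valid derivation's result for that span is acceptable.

NP\N

[0,7] S   >
  [0,5] S/N   >
    [0,2] (S/N)/(S\PP)   >
      [0,1] "gave" : ((S/N)/(S\PP))/N
      [1,2] "a" : N
    [2,5] S\PP   <
      [2,4] NP\N   <B
        [2,3] "saw" : N\N
        [3,4] "under" : NP\N
      [4,5] "dog" : (S\PP)\(NP\N)
  [5,7] N   <
    [5,6] "cat" : S
    [6,7] "clearly" : N\S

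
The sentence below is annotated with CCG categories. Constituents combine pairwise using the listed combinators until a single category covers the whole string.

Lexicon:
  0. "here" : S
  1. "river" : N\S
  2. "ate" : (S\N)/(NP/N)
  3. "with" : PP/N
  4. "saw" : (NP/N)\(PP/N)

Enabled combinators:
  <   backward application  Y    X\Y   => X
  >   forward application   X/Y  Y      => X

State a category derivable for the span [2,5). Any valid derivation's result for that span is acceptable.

S\N

[0,5] S   <
  [0,2] N   <
    [0,1] "here" : S
    [1,2] "river" : N\S
  [2,5] S\N   >
    [2,3] "ate" : (S\N)/(NP/N)
    [3,5] NP/N   <
      [3,4] "with" : PP/N
      [4,5] "saw" : (NP/N)\(PP/N)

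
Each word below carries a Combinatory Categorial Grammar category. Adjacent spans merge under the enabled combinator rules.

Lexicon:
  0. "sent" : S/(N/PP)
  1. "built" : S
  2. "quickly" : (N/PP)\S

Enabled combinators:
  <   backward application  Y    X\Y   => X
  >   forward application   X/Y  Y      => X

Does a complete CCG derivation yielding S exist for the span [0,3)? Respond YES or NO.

[0,3] S   >
  [0,1] "sent" : S/(N/PP)
  [1,3] N/PP   <
    [1,2] "built" : S
    [2,3] "quickly" : (N/PP)\S

YES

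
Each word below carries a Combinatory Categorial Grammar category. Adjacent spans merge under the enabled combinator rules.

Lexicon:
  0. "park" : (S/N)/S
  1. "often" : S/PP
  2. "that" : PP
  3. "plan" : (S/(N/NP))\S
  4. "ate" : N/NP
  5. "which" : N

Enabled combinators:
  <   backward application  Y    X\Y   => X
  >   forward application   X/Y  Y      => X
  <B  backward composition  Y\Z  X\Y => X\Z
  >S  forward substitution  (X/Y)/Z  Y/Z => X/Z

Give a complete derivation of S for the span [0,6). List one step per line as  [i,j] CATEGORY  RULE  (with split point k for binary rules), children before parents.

[0,6] S   >
  [0,5] S/N   >
    [0,1] "park" : (S/N)/S
    [1,5] S   >
      [1,4] S/(N/NP)   <
        [1,3] S   >
          [1,2] "often" : S/PP
          [2,3] "that" : PP
        [3,4] "plan" : (S/(N/NP))\S
      [4,5] "ate" : N/NP
  [5,6] "which" : N

[0,1] (S/N)/S  lex  "park"
[1,2] S/PP  lex  "often"
[2,3] PP  lex  "that"
[1,3] S  >  k=2
[3,4] (S/(N/NP))\S  lex  "plan"
[1,4] S/(N/NP)  <  k=3
[4,5] N/NP  lex  "ate"
[1,5] S  >  k=4
[0,5] S/N  >  k=1
[5,6] N  lex  "which"
[0,6] S  >  k=5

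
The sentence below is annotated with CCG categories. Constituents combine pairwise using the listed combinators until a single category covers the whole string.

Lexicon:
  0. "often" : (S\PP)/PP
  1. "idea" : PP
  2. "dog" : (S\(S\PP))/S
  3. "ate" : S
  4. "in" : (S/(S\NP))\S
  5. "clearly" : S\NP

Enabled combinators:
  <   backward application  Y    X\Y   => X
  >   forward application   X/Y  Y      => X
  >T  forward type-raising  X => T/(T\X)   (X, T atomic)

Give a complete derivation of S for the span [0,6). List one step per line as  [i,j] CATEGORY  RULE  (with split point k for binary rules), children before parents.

[0,1] (S\PP)/PP  lex  "often"
[1,2] PP  lex  "idea"
[0,2] S\PP  >  k=1
[2,3] (S\(S\PP))/S  lex  "dog"
[3,4] S  lex  "ate"
[4,5] (S/(S\NP))\S  lex  "in"
[3,5] S/(S\NP)  <  k=4
[5,6] S\NP  lex  "clearly"
[3,6] S  >  k=5
[2,6] S\(S\PP)  >  k=3
[0,6] S  <  k=2

[0,6] S   <
  [0,2] S\PP   >
    [0,1] "often" : (S\PP)/PP
    [1,2] "idea" : PP
  [2,6] S\(S\PP)   >
    [2,3] "dog" : (S\(S\PP))/S
    [3,6] S   >
      [3,5] S/(S\NP)   <
        [3,4] "ate" : S
        [4,5] "in" : (S/(S\NP))\S
      [5,6] "clearly" : S\NP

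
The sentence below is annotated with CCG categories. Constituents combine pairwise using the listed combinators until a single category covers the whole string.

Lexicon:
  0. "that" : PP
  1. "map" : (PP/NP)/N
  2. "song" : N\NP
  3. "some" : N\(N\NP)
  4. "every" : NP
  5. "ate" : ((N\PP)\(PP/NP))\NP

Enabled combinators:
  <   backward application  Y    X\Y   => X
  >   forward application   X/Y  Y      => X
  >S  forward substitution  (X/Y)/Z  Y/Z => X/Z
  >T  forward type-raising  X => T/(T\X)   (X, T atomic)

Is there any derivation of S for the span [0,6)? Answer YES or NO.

NO

PP (PP/NP)/N N\NP N\(N\NP) NP ((N\PP)\(PP/NP))\NP
CKY chart[0,6] = {N, N/(N\N), NP/(NP\N), PP/(PP\N), S/(S\N)}; S ∉ chart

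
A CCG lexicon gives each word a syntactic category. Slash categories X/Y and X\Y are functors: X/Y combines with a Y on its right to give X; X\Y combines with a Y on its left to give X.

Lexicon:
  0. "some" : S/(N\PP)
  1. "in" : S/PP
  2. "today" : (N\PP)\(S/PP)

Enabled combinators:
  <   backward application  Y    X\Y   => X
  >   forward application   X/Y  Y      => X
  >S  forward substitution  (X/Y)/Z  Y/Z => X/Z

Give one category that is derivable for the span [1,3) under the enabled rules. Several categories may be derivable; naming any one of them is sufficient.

[0,3] S   >
  [0,1] "some" : S/(N\PP)
  [1,3] N\PP   <
    [1,2] "in" : S/PP
    [2,3] "today" : (N\PP)\(S/PP)

N\PP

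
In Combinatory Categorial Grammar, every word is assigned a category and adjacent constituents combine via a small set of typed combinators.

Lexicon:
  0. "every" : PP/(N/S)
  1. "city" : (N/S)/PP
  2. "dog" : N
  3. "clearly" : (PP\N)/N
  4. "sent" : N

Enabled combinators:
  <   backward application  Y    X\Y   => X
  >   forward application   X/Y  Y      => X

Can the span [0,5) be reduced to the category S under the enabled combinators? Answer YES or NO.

NO

PP/(N/S) (N/S)/PP N (PP\N)/N N
CKY chart[0,5] = {PP}; S ∉ chart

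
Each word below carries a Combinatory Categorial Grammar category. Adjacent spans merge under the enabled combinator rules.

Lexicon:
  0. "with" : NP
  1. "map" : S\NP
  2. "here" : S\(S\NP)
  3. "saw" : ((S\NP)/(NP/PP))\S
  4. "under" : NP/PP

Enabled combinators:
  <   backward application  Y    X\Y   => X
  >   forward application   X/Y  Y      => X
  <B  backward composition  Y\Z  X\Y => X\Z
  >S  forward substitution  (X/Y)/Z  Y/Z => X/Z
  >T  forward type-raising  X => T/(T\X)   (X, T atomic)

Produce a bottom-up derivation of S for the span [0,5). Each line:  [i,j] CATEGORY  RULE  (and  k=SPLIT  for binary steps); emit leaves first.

[0,1] NP  lex  "with"
[0,1] S/(S\NP)  >T
[1,2] S\NP  lex  "map"
[2,3] S\(S\NP)  lex  "here"
[1,3] S  <  k=2
[3,4] ((S\NP)/(NP/PP))\S  lex  "saw"
[1,4] (S\NP)/(NP/PP)  <  k=3
[4,5] NP/PP  lex  "under"
[1,5] S\NP  >  k=4
[0,5] S  >  k=1

[0,5] S   >
  [0,1] S/(S\NP)   >T
    [0,1] "with" : NP
  [1,5] S\NP   >
    [1,4] (S\NP)/(NP/PP)   <
      [1,3] S   <
        [1,2] "map" : S\NP
        [2,3] "here" : S\(S\NP)
      [3,4] "saw" : ((S\NP)/(NP/PP))\S
    [4,5] "under" : NP/PP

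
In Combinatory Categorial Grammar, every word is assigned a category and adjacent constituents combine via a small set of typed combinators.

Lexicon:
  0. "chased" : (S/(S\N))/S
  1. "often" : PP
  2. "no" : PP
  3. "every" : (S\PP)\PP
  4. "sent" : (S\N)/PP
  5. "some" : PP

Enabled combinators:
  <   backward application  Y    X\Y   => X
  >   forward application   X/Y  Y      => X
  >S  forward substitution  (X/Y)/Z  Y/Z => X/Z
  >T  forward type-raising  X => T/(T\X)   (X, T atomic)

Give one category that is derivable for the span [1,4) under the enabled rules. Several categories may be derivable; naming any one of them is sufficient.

[0,6] S   >
  [0,4] S/(S\N)   >
    [0,1] "chased" : (S/(S\N))/S
    [1,4] S   >
      [1,2] S/(S\PP)   >T
        [1,2] "often" : PP
      [2,4] S\PP   <
        [2,3] "no" : PP
        [3,4] "every" : (S\PP)\PP
  [4,6] S\N   >
    [4,5] "sent" : (S\N)/PP
    [5,6] "some" : PP

S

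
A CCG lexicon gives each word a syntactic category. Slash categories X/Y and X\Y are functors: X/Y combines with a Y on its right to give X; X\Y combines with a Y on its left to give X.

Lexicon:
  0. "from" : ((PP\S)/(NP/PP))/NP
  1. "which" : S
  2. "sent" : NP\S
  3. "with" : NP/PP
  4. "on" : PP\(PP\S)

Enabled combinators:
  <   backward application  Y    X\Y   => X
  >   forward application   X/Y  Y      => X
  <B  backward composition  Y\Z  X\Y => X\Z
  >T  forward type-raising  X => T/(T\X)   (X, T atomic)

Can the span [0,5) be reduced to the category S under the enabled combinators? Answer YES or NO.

NO

((PP\S)/(NP/PP))/NP S NP\S NP/PP PP\(PP\S)
CKY chart[0,5] = {N/(N\PP), NP/(NP\PP), PP, PP/(PP\PP), S/(S\PP)}; S ∉ chart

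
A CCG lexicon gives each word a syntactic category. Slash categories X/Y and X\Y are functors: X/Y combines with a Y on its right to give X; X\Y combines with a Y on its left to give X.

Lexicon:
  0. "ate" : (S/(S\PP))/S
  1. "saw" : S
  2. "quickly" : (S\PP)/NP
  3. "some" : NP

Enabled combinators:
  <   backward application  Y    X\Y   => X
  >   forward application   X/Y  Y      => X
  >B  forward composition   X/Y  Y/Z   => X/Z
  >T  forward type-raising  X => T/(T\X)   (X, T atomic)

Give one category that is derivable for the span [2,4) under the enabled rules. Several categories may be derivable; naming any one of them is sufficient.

[0,4] S   >
  [0,2] S/(S\PP)   >
    [0,1] "ate" : (S/(S\PP))/S
    [1,2] "saw" : S
  [2,4] S\PP   >
    [2,3] "quickly" : (S\PP)/NP
    [3,4] "some" : NP

S\PP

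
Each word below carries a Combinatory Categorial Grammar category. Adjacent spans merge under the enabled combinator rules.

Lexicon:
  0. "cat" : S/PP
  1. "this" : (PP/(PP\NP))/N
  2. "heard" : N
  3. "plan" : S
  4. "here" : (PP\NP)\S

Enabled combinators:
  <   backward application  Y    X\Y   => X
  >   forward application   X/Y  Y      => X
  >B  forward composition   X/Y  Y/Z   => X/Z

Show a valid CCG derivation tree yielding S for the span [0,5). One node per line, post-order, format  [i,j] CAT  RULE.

[0,5] S   >
  [0,1] "cat" : S/PP
  [1,5] PP   >
    [1,3] PP/(PP\NP)   >
      [1,2] "this" : (PP/(PP\NP))/N
      [2,3] "heard" : N
    [3,5] PP\NP   <
      [3,4] "plan" : S
      [4,5] "here" : (PP\NP)\S

[0,1] S/PP  lex  "cat"
[1,2] (PP/(PP\NP))/N  lex  "this"
[2,3] N  lex  "heard"
[1,3] PP/(PP\NP)  >  k=2
[3,4] S  lex  "plan"
[4,5] (PP\NP)\S  lex  "here"
[3,5] PP\NP  <  k=4
[1,5] PP  >  k=3
[0,5] S  >  k=1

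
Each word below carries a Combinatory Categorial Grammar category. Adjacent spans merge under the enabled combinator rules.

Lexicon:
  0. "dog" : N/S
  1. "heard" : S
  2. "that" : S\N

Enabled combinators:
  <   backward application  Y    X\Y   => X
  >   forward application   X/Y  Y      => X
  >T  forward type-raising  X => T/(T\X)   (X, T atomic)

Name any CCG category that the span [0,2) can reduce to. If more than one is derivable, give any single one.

N

[0,3] S   <
  [0,2] N   >
    [0,1] "dog" : N/S
    [1,2] "heard" : S
  [2,3] "that" : S\N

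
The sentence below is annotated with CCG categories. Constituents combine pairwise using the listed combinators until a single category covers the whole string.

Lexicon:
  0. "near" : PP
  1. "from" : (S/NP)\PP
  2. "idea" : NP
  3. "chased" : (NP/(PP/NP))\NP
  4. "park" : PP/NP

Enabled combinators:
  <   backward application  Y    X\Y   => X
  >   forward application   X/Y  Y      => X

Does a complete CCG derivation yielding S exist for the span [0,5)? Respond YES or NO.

[0,5] S   >
  [0,2] S/NP   <
    [0,1] "near" : PP
    [1,2] "from" : (S/NP)\PP
  [2,5] NP   >
    [2,4] NP/(PP/NP)   <
      [2,3] "idea" : NP
      [3,4] "chased" : (NP/(PP/NP))\NP
    [4,5] "park" : PP/NP

YES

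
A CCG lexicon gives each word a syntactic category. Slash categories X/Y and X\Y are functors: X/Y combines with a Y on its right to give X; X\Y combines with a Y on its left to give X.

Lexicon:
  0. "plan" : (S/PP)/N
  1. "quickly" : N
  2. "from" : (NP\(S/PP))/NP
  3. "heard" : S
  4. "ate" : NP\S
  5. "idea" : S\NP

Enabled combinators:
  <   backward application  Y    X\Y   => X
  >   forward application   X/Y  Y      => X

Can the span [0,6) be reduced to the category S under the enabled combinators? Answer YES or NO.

YES

[0,6] S   <
  [0,5] NP   <
    [0,2] S/PP   >
      [0,1] "plan" : (S/PP)/N
      [1,2] "quickly" : N
    [2,5] NP\(S/PP)   >
      [2,3] "from" : (NP\(S/PP))/NP
      [3,5] NP   <
        [3,4] "heard" : S
        [4,5] "ate" : NP\S
  [5,6] "idea" : S\NP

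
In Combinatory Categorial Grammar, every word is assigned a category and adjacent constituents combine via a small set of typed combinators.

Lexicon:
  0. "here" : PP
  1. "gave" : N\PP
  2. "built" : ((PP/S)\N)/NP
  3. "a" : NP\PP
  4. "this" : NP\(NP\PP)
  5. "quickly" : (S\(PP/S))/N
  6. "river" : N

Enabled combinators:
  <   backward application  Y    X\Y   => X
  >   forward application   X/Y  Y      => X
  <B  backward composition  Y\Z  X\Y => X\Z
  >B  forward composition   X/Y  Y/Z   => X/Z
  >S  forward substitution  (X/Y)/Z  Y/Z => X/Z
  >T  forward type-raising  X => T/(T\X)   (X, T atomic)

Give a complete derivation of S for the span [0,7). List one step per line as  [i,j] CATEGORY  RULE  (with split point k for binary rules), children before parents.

[0,7] S   <
  [0,2] N   <
    [0,1] "here" : PP
    [1,2] "gave" : N\PP
  [2,7] S\N   <B
    [2,5] (PP/S)\N   >
      [2,3] "built" : ((PP/S)\N)/NP
      [3,5] NP   <
        [3,4] "a" : NP\PP
        [4,5] "this" : NP\(NP\PP)
    [5,7] S\(PP/S)   >
      [5,6] "quickly" : (S\(PP/S))/N
      [6,7] "river" : N

[0,1] PP  lex  "here"
[1,2] N\PP  lex  "gave"
[0,2] N  <  k=1
[2,3] ((PP/S)\N)/NP  lex  "built"
[3,4] NP\PP  lex  "a"
[4,5] NP\(NP\PP)  lex  "this"
[3,5] NP  <  k=4
[2,5] (PP/S)\N  >  k=3
[5,6] (S\(PP/S))/N  lex  "quickly"
[6,7] N  lex  "river"
[5,7] S\(PP/S)  >  k=6
[2,7] S\N  <B  k=5
[0,7] S  <  k=2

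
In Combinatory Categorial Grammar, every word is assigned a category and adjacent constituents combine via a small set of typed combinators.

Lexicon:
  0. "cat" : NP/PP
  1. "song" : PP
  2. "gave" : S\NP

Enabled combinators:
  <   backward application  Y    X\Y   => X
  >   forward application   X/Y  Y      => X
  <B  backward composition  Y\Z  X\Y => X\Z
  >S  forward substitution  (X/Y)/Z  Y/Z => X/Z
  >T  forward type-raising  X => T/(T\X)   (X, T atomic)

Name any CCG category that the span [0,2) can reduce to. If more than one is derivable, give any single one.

[0,3] S   <
  [0,2] NP   >
    [0,1] "cat" : NP/PP
    [1,2] "song" : PP
  [2,3] "gave" : S\NP

NP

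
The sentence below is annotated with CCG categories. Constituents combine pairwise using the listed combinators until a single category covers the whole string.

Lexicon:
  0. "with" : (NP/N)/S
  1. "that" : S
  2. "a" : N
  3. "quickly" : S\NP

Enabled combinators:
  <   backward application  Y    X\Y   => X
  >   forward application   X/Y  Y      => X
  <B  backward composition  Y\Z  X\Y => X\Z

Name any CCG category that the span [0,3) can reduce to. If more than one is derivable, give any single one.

[0,4] S   <
  [0,3] NP   >
    [0,2] NP/N   >
      [0,1] "with" : (NP/N)/S
      [1,2] "that" : S
    [2,3] "a" : N
  [3,4] "quickly" : S\NP

NP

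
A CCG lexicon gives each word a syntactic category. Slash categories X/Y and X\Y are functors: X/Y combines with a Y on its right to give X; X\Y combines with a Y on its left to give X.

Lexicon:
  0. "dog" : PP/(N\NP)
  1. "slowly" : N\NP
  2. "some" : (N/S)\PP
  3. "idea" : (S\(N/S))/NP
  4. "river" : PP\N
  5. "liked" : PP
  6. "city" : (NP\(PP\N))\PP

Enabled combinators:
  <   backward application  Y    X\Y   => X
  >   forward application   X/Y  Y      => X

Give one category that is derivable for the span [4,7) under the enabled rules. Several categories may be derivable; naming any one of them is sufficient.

[0,7] S   <
  [0,3] N/S   <
    [0,2] PP   >
      [0,1] "dog" : PP/(N\NP)
      [1,2] "slowly" : N\NP
    [2,3] "some" : (N/S)\PP
  [3,7] S\(N/S)   >
    [3,4] "idea" : (S\(N/S))/NP
    [4,7] NP   <
      [4,5] "river" : PP\N
      [5,7] NP\(PP\N)   <
        [5,6] "liked" : PP
        [6,7] "city" : (NP\(PP\N))\PP

NP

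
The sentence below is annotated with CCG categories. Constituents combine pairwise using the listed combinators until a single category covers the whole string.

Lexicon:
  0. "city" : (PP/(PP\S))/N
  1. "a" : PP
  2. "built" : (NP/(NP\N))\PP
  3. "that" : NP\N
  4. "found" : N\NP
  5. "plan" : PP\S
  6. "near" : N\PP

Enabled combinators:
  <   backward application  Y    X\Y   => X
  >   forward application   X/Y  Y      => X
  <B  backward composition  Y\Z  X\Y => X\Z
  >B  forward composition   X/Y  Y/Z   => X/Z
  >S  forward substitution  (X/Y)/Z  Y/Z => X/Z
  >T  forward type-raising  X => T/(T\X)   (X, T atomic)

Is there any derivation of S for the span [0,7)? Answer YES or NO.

(PP/(PP\S))/N PP (NP/(NP\N))\PP NP\N N\NP PP\S N\PP
CKY chart[0,7] = {N, N/(N\N), NP/(NP\N), PP/(PP\N), S/(S\N)}; S ∉ chart

NO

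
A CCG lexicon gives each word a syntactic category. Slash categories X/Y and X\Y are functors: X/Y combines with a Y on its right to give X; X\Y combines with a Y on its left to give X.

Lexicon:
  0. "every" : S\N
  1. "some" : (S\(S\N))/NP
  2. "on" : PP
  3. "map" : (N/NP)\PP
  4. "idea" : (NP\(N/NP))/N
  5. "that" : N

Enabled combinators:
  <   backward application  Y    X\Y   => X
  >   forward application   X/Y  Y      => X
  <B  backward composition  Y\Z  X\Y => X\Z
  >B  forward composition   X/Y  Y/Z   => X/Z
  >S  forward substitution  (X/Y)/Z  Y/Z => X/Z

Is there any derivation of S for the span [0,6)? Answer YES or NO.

[0,6] S   <
  [0,1] "every" : S\N
  [1,6] S\(S\N)   >
    [1,2] "some" : (S\(S\N))/NP
    [2,6] NP   <
      [2,4] N/NP   <
        [2,3] "on" : PP
        [3,4] "map" : (N/NP)\PP
      [4,6] NP\(N/NP)   >
        [4,5] "idea" : (NP\(N/NP))/N
        [5,6] "that" : N

YES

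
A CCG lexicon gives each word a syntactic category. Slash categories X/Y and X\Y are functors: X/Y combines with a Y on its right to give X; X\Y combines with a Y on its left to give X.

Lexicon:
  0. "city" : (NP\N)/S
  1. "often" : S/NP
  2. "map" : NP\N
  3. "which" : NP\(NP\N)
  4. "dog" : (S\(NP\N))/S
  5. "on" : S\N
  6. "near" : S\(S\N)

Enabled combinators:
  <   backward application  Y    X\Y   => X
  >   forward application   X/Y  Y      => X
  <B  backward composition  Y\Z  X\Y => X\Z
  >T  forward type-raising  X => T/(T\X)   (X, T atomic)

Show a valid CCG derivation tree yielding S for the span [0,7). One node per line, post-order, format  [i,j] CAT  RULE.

[0,1] (NP\N)/S  lex  "city"
[1,2] S/NP  lex  "often"
[2,3] NP\N  lex  "map"
[3,4] NP\(NP\N)  lex  "which"
[2,4] NP  <  k=3
[1,4] S  >  k=2
[0,4] NP\N  >  k=1
[4,5] (S\(NP\N))/S  lex  "dog"
[5,6] S\N  lex  "on"
[6,7] S\(S\N)  lex  "near"
[5,7] S  <  k=6
[4,7] S\(NP\N)  >  k=5
[0,7] S  <  k=4

[0,7] S   <
  [0,4] NP\N   >
    [0,1] "city" : (NP\N)/S
    [1,4] S   >
      [1,2] "often" : S/NP
      [2,4] NP   <
        [2,3] "map" : NP\N
        [3,4] "which" : NP\(NP\N)
  [4,7] S\(NP\N)   >
    [4,5] "dog" : (S\(NP\N))/S
    [5,7] S   <
      [5,6] "on" : S\N
      [6,7] "near" : S\(S\N)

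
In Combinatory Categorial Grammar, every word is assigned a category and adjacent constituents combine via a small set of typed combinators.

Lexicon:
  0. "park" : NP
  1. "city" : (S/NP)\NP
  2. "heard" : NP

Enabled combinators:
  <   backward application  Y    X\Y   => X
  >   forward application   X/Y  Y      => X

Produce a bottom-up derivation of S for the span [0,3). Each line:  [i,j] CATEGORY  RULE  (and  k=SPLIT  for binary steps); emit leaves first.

[0,3] S   >
  [0,2] S/NP   <
    [0,1] "park" : NP
    [1,2] "city" : (S/NP)\NP
  [2,3] "heard" : NP

[0,1] NP  lex  "park"
[1,2] (S/NP)\NP  lex  "city"
[0,2] S/NP  <  k=1
[2,3] NP  lex  "heard"
[0,3] S  >  k=2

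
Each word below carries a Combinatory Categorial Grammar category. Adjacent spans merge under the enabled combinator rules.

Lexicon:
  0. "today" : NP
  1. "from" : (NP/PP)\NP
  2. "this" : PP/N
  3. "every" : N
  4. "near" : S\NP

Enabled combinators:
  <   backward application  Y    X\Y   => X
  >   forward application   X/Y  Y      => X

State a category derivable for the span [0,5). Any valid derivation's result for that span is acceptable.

[0,5] S   <
  [0,4] NP   >
    [0,2] NP/PP   <
      [0,1] "today" : NP
      [1,2] "from" : (NP/PP)\NP
    [2,4] PP   >
      [2,3] "this" : PP/N
      [3,4] "every" : N
  [4,5] "near" : S\NP

S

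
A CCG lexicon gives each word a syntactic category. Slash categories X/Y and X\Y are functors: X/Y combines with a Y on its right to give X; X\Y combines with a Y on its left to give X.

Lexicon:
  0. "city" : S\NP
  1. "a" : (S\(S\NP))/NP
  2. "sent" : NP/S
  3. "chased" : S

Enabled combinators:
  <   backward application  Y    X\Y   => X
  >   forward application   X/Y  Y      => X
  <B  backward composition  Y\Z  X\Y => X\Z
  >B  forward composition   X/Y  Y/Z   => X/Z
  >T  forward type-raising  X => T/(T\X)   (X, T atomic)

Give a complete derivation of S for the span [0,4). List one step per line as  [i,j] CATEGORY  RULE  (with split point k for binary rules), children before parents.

[0,1] S\NP  lex  "city"
[1,2] (S\(S\NP))/NP  lex  "a"
[2,3] NP/S  lex  "sent"
[3,4] S  lex  "chased"
[2,4] NP  >  k=3
[1,4] S\(S\NP)  >  k=2
[0,4] S  <  k=1

[0,4] S   <
  [0,1] "city" : S\NP
  [1,4] S\(S\NP)   >
    [1,2] "a" : (S\(S\NP))/NP
    [2,4] NP   >
      [2,3] "sent" : NP/S
      [3,4] "chased" : S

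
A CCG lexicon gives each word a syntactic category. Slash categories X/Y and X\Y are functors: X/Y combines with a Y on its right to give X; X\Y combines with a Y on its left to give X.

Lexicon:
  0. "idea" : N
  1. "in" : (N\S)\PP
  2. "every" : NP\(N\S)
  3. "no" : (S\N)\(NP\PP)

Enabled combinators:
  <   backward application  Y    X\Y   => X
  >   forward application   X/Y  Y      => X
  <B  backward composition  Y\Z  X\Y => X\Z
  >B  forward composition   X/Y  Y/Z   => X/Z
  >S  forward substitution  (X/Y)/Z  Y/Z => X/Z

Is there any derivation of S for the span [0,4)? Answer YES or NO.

YES

[0,4] S   <
  [0,1] "idea" : N
  [1,4] S\N   <
    [1,3] NP\PP   <B
      [1,2] "in" : (N\S)\PP
      [2,3] "every" : NP\(N\S)
    [3,4] "no" : (S\N)\(NP\PP)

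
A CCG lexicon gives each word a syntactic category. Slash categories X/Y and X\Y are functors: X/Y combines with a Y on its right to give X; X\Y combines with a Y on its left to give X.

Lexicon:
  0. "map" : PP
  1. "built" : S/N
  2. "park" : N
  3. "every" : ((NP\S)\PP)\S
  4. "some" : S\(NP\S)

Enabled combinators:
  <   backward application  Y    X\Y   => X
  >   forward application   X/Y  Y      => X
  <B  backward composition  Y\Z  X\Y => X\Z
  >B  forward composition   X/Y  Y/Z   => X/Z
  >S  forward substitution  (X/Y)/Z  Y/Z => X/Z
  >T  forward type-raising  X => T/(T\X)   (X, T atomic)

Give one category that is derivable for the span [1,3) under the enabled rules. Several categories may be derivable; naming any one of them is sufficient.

[0,5] S   <
  [0,4] NP\S   <
    [0,1] "map" : PP
    [1,4] (NP\S)\PP   <
      [1,3] S   >
        [1,2] "built" : S/N
        [2,3] "park" : N
      [3,4] "every" : ((NP\S)\PP)\S
  [4,5] "some" : S\(NP\S)

S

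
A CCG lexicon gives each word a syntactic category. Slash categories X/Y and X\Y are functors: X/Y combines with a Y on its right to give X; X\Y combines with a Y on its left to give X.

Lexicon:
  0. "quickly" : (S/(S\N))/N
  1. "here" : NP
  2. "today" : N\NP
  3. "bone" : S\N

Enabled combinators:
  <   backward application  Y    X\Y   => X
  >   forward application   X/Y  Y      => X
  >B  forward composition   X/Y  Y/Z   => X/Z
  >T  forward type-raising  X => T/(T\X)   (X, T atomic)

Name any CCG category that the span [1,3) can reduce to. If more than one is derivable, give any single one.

[0,4] S   >
  [0,3] S/(S\N)   >
    [0,1] "quickly" : (S/(S\N))/N
    [1,3] N   <
      [1,2] "here" : NP
      [2,3] "today" : N\NP
  [3,4] "bone" : S\N

N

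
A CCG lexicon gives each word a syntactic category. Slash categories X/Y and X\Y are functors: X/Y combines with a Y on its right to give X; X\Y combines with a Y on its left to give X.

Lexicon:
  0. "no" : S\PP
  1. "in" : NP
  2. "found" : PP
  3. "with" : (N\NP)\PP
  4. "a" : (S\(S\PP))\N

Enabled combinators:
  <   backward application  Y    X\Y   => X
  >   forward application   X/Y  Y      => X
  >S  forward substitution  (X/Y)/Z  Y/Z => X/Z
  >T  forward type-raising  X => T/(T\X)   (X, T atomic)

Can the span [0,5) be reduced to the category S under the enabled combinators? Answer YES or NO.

[0,5] S   <
  [0,1] "no" : S\PP
  [1,5] S\(S\PP)   <
    [1,4] N   <
      [1,2] "in" : NP
      [2,4] N\NP   <
        [2,3] "found" : PP
        [3,4] "with" : (N\NP)\PP
    [4,5] "a" : (S\(S\PP))\N

YES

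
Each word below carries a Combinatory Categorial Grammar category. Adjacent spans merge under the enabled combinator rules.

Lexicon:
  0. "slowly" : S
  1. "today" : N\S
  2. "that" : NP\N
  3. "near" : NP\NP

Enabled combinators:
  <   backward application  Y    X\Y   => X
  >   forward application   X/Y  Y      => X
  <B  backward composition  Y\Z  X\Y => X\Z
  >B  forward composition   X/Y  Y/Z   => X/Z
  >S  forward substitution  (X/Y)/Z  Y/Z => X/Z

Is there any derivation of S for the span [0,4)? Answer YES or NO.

S N\S NP\N NP\NP
CKY chart[0,4] = {NP}; S ∉ chart

NO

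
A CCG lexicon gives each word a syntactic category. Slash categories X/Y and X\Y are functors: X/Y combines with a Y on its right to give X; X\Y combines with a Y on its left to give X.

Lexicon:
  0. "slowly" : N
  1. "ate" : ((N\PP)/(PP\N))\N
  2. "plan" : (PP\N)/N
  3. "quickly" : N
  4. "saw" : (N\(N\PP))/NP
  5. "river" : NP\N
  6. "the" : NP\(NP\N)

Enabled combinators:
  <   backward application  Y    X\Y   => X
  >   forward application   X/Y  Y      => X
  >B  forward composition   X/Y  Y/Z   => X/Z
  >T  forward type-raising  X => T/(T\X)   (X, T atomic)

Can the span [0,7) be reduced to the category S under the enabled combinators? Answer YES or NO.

NO

N ((N\PP)/(PP\N))\N (PP\N)/N N (N\(N\PP))/NP NP\N NP\(NP\N)
CKY chart[0,7] = {N, N/(N\N), NP/(NP\N), PP/(PP\N), S/(S\N)}; S ∉ chart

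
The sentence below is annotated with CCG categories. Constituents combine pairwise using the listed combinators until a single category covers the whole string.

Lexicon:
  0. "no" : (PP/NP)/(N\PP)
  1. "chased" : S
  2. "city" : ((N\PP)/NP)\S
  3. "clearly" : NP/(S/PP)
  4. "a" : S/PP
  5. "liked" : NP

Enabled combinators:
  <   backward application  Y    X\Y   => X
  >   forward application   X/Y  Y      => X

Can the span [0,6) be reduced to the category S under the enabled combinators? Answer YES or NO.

NO

(PP/NP)/(N\PP) S ((N\PP)/NP)\S NP/(S/PP) S/PP NP
CKY chart[0,6] = {PP}; S ∉ chart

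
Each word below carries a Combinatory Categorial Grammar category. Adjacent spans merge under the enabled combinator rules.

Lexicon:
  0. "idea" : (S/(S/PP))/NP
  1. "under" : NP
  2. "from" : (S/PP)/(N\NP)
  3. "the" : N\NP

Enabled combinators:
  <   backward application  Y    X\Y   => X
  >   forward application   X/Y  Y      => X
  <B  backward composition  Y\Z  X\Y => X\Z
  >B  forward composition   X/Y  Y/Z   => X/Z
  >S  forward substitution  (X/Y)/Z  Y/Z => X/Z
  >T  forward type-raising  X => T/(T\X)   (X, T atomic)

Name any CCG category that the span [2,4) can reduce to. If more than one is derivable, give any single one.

[0,4] S   >
  [0,2] S/(S/PP)   >
    [0,1] "idea" : (S/(S/PP))/NP
    [1,2] "under" : NP
  [2,4] S/PP   >
    [2,3] "from" : (S/PP)/(N\NP)
    [3,4] "the" : N\NP

S/PP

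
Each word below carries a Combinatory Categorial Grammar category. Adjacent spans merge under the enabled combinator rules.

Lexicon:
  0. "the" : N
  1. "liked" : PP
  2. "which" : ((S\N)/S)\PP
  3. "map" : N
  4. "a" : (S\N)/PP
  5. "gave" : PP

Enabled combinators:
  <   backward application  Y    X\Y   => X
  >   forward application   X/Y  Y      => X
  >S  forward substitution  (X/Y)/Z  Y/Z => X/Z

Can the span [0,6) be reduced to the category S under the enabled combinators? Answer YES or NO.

[0,6] S   <
  [0,1] "the" : N
  [1,6] S\N   >
    [1,3] (S\N)/S   <
      [1,2] "liked" : PP
      [2,3] "which" : ((S\N)/S)\PP
    [3,6] S   <
      [3,4] "map" : N
      [4,6] S\N   >
        [4,5] "a" : (S\N)/PP
        [5,6] "gave" : PP

YES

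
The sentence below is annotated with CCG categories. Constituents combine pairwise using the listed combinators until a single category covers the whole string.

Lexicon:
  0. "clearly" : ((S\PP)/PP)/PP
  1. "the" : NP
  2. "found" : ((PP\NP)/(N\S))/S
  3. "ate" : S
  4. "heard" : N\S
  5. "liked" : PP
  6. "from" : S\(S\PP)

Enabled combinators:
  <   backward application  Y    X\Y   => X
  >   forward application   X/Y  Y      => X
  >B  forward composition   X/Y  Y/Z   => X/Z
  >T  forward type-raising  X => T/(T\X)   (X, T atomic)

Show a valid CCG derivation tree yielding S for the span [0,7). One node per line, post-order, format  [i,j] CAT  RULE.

[0,7] S   <
  [0,6] S\PP   >
    [0,5] (S\PP)/PP   >
      [0,1] "clearly" : ((S\PP)/PP)/PP
      [1,5] PP   >
        [1,2] PP/(PP\NP)   >T
          [1,2] "the" : NP
        [2,5] PP\NP   >
          [2,4] (PP\NP)/(N\S)   >
            [2,3] "found" : ((PP\NP)/(N\S))/S
            [3,4] "ate" : S
          [4,5] "heard" : N\S
    [5,6] "liked" : PP
  [6,7] "from" : S\(S\PP)

[0,1] ((S\PP)/PP)/PP  lex  "clearly"
[1,2] NP  lex  "the"
[1,2] PP/(PP\NP)  >T
[2,3] ((PP\NP)/(N\S))/S  lex  "found"
[3,4] S  lex  "ate"
[2,4] (PP\NP)/(N\S)  >  k=3
[4,5] N\S  lex  "heard"
[2,5] PP\NP  >  k=4
[1,5] PP  >  k=2
[0,5] (S\PP)/PP  >  k=1
[5,6] PP  lex  "liked"
[0,6] S\PP  >  k=5
[6,7] S\(S\PP)  lex  "from"
[0,7] S  <  k=6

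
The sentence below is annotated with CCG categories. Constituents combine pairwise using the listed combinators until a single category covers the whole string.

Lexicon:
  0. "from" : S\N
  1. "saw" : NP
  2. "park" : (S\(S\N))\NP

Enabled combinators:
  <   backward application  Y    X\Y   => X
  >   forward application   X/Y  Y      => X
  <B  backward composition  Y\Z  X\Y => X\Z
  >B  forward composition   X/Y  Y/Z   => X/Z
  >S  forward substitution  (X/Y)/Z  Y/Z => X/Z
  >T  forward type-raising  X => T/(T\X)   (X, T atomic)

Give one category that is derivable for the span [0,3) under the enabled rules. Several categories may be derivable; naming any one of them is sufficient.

[0,3] S   <
  [0,1] "from" : S\N
  [1,3] S\(S\N)   <
    [1,2] "saw" : NP
    [2,3] "park" : (S\(S\N))\NP

S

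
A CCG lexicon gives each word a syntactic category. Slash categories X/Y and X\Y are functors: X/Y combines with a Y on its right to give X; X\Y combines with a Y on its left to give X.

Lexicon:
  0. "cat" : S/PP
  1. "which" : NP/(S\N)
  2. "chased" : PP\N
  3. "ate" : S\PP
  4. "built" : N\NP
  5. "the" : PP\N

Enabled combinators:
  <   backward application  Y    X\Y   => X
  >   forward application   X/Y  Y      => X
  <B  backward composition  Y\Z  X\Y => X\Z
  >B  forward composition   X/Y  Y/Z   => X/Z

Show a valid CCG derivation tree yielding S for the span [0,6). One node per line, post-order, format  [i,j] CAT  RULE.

[0,1] S/PP  lex  "cat"
[1,2] NP/(S\N)  lex  "which"
[2,3] PP\N  lex  "chased"
[3,4] S\PP  lex  "ate"
[2,4] S\N  <B  k=3
[1,4] NP  >  k=2
[4,5] N\NP  lex  "built"
[5,6] PP\N  lex  "the"
[4,6] PP\NP  <B  k=5
[1,6] PP  <  k=4
[0,6] S  >  k=1

[0,6] S   >
  [0,1] "cat" : S/PP
  [1,6] PP   <
    [1,4] NP   >
      [1,2] "which" : NP/(S\N)
      [2,4] S\N   <B
        [2,3] "chased" : PP\N
        [3,4] "ate" : S\PP
    [4,6] PP\NP   <B
      [4,5] "built" : N\NP
      [5,6] "the" : PP\N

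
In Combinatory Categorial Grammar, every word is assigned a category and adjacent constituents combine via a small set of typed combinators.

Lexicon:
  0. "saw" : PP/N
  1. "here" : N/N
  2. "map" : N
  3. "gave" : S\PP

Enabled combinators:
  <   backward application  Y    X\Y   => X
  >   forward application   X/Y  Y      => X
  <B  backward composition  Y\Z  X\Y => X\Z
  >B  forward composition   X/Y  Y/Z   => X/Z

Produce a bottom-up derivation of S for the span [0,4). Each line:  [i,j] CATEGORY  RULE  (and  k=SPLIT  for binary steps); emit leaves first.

[0,4] S   <
  [0,3] PP   >
    [0,2] PP/N   >B
      [0,1] "saw" : PP/N
      [1,2] "here" : N/N
    [2,3] "map" : N
  [3,4] "gave" : S\PP

[0,1] PP/N  lex  "saw"
[1,2] N/N  lex  "here"
[0,2] PP/N  >B  k=1
[2,3] N  lex  "map"
[0,3] PP  >  k=2
[3,4] S\PP  lex  "gave"
[0,4] S  <  k=3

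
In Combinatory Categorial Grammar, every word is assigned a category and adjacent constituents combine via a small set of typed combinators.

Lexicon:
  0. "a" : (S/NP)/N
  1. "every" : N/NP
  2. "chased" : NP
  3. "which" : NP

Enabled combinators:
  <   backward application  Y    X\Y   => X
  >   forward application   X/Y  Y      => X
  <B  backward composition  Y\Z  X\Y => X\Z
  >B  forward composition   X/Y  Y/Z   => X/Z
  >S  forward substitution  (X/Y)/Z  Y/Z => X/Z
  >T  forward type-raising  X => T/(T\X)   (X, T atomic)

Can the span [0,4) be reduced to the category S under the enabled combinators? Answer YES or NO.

[0,4] S   >
  [0,3] S/NP   >
    [0,1] "a" : (S/NP)/N
    [1,3] N   >
      [1,2] "every" : N/NP
      [2,3] "chased" : NP
  [3,4] "which" : NP

YES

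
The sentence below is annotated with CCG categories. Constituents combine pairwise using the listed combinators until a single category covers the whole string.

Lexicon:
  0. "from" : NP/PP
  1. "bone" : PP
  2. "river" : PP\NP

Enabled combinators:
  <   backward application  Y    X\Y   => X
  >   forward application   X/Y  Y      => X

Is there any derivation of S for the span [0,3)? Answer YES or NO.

NO

NP/PP PP PP\NP
CKY chart[0,3] = {PP}; S ∉ chart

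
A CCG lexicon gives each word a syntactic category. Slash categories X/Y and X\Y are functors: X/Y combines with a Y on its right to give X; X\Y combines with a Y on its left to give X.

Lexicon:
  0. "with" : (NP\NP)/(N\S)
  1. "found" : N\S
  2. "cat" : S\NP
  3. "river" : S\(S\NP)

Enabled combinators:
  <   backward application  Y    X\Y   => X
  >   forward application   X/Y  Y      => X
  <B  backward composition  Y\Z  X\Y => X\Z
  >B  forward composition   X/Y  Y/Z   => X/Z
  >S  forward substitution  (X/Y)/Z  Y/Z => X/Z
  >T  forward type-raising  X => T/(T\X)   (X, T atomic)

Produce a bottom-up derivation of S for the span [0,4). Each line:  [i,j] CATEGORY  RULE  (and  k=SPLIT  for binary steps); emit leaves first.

[0,4] S   <
  [0,3] S\NP   <B
    [0,2] NP\NP   >
      [0,1] "with" : (NP\NP)/(N\S)
      [1,2] "found" : N\S
    [2,3] "cat" : S\NP
  [3,4] "river" : S\(S\NP)

[0,1] (NP\NP)/(N\S)  lex  "with"
[1,2] N\S  lex  "found"
[0,2] NP\NP  >  k=1
[2,3] S\NP  lex  "cat"
[0,3] S\NP  <B  k=2
[3,4] S\(S\NP)  lex  "river"
[0,4] S  <  k=3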